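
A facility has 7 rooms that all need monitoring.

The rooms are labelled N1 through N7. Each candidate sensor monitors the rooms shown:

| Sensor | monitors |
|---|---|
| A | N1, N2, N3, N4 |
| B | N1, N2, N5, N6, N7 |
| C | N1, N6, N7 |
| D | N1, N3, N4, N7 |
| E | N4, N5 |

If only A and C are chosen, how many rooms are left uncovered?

Union of A, C = {N1, N2, N3, N4, N6, N7}.
Not covered: N5 — 1 room.

1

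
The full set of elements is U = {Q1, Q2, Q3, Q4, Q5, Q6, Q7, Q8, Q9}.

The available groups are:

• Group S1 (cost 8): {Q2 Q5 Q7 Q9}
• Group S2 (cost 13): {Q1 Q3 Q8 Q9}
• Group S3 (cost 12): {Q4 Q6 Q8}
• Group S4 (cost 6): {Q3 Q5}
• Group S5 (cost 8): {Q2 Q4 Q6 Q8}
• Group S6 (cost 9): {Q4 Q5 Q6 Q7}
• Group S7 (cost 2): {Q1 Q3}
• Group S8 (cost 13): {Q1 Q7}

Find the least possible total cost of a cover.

S1, S5, S7 together cover every element (S1 ∪ S5 ∪ S7 = {Q1, Q2, Q3, Q4, Q5, Q6, Q7, Q8, Q9}); total cost 8 + 8 + 2 = 18.
No covering selection has total cost below 18.

18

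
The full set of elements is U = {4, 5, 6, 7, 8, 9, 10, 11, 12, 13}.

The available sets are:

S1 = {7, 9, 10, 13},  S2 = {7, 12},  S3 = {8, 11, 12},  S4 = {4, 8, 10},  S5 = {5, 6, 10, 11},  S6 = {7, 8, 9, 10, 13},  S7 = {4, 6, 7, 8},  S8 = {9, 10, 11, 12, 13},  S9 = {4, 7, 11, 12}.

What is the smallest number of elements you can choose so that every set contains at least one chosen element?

Take H = {4, 10, 12}. Each listed set contains at least one of these, so H is a hitting set of size 3.
No choice of 2 elements meets every set, so 3 is the minimum.

3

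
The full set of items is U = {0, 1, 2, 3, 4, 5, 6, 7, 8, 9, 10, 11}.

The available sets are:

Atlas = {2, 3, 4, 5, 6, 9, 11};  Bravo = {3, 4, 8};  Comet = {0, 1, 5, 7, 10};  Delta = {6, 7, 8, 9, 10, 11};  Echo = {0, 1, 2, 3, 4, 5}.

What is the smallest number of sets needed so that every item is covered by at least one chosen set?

Take {Delta, Echo}. Their union is {0, 1, 2, 3, 4, 5, 6, 7, 8, 9, 10, 11}, which is all 12 items.
No single set has all 12 items (the largest, Atlas, has 7), so 2 is optimal.

2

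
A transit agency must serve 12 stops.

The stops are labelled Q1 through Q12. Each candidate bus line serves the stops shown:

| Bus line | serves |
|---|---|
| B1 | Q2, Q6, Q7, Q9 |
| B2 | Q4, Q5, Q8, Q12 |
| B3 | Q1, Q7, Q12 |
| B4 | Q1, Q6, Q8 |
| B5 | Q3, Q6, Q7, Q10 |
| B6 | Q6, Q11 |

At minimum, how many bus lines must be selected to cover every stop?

5

B1 and B2 and B4 and B5 and B6 together: B1 ∪ B2 ∪ B4 ∪ B5 ∪ B6 = {Q1, Q2, Q3, Q4, Q5, Q6, Q7, Q8, Q9, Q10, Q11, Q12} — every stop is covered.
No 4 of the 6 bus lines cover everything (all 15 combinations miss at least one stop), so 5 is optimal.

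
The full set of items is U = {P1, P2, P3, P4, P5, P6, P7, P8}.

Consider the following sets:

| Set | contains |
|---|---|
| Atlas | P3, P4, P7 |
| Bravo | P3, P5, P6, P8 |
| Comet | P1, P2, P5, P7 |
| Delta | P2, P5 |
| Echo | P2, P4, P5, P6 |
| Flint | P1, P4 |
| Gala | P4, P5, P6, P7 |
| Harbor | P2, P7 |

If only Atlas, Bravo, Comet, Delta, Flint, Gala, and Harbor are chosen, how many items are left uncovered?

0

Union of Atlas, Bravo, Comet, Delta, Flint, Gala, Harbor = {P1, P2, P3, P4, P5, P6, P7, P8} — that's every item, so 0 are uncovered.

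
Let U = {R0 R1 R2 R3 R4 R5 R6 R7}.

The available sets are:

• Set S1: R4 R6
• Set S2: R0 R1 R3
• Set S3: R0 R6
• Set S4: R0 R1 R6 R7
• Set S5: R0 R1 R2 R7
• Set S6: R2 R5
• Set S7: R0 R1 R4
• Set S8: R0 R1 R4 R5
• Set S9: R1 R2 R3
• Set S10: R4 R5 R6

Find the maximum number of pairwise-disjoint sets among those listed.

3

S1, S2, S6 are pairwise disjoint (S1={R4,R6}; S2={R0,R1,R3}; S6={R2,R5}).
Every remaining set overlaps one of these, and no 4 of the listed sets are pairwise disjoint, so 3 is the maximum.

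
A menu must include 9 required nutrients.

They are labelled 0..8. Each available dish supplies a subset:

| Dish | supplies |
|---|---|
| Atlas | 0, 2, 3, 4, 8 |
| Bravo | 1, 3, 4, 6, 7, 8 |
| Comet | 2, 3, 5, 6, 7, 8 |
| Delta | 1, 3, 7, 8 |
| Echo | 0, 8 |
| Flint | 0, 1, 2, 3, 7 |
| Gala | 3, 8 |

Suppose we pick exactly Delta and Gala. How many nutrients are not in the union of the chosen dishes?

Union of Delta, Gala = {1, 3, 7, 8}.
Not covered: 0, 2, 4, 5, 6 — 5 nutrients.

5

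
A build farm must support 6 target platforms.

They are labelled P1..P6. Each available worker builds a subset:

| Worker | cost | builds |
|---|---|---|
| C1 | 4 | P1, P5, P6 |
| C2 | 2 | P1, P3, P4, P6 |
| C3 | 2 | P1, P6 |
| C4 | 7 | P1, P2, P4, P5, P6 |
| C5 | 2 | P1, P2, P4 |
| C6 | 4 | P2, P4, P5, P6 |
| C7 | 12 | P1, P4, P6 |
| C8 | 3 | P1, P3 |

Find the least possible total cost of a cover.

C2, C6 together cover every platform (C2 ∪ C6 = {P1, P2, P3, P4, P5, P6}); total cost 2 + 4 = 6.
The greedy pick C2, C5, C1 costs 8; no covering selection beats 6.

6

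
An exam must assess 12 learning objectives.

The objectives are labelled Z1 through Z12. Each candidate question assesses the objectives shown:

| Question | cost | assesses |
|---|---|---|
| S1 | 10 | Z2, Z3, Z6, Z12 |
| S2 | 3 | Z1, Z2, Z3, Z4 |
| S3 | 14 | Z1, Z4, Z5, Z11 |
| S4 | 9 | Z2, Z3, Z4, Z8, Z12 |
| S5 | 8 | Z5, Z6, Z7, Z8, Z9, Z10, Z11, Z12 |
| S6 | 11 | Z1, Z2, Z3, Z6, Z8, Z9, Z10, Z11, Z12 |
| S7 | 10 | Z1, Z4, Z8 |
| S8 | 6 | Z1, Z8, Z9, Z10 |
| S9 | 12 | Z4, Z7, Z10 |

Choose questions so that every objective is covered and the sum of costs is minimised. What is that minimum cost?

S2, S5 together cover every objective (S2 ∪ S5 = {Z1, Z2, Z3, Z4, Z5, Z6, Z7, Z8, Z9, Z10, Z11, Z12}); total cost 3 + 8 = 11.
No covering selection has total cost below 11.

11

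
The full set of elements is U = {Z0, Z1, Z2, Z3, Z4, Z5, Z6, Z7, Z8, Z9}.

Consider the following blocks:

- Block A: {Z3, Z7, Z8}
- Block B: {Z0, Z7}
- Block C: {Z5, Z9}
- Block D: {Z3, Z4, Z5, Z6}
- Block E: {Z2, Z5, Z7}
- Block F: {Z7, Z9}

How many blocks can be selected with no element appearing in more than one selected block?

2

B, C are pairwise disjoint (B={Z0,Z7}; C={Z5,Z9}).
Every remaining block overlaps one of these, and no 3 of the listed blocks are pairwise disjoint, so 2 is the maximum.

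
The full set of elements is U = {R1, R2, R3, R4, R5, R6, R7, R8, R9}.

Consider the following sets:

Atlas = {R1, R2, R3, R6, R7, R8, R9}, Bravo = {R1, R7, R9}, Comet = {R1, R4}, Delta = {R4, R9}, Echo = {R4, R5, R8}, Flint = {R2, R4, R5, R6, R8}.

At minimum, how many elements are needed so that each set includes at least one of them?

The 2 elements {R4, R7} hit every set.
The sets Bravo, Flint are pairwise disjoint, so any hitting set needs a separate element for each — at least 2. Hence 2 is optimal.

2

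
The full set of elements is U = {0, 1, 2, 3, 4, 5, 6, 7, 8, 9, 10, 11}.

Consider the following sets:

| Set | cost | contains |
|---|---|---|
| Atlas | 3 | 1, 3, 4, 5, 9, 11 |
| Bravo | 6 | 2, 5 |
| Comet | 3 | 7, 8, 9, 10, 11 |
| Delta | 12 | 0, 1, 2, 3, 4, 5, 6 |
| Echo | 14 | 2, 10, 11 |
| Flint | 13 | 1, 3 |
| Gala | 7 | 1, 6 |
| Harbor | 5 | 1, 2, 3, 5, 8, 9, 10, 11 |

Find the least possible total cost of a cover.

15

Comet, Delta together cover every element (Comet ∪ Delta = {0, 1, 2, 3, 4, 5, 6, 7, 8, 9, 10, 11}); total cost 3 + 12 = 15.
The greedy pick Atlas, Comet, Delta costs 18; no covering selection beats 15.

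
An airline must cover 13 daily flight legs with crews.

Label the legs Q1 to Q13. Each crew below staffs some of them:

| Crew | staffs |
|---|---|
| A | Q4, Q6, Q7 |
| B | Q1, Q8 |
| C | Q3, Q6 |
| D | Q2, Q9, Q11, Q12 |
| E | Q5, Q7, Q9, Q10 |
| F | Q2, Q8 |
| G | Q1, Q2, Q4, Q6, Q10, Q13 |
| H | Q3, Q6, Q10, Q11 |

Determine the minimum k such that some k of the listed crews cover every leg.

Take {B, D, E, G, H}. Their union is {Q1, Q2, Q3, Q4, Q5, Q6, Q7, Q8, Q9, Q10, Q11, Q12, Q13}, which is all 13 legs.
No 4 of the 8 crews cover everything (all 70 combinations miss at least one leg), so 5 is optimal.

5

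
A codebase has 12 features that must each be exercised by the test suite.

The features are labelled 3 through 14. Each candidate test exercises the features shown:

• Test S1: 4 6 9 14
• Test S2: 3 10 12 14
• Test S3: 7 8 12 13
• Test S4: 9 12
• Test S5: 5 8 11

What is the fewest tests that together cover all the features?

Take {S1, S2, S3, S5}. Their union is {3, 4, 5, 6, 7, 8, 9, 10, 11, 12, 13, 14}, which is all 12 features.
Only S2 contains 3, so S2 is forced; the remaining 8 features need at least 3 more tests (each remaining test adds at most 3) — so at least 4 tests are needed, and 4 is optimal.

4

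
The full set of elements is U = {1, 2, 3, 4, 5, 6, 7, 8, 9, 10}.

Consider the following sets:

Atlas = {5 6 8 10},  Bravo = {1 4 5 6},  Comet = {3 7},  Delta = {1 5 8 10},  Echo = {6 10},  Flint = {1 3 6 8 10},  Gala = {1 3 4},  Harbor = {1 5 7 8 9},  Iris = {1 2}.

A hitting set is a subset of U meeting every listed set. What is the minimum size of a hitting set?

3

The 3 elements {1, 6, 7} hit every set.
The sets Comet, Echo, Iris are pairwise disjoint, so any hitting set needs a separate element for each — at least 3. Hence 3 is optimal.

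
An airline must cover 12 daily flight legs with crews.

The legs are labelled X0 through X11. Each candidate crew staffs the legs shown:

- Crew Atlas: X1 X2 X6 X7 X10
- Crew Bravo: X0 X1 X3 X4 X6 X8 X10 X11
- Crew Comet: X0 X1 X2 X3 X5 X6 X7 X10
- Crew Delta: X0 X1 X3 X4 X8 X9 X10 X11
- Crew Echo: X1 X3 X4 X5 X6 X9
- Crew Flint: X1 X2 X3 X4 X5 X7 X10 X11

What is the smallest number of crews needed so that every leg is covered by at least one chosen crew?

2

Take {Comet, Delta}. Their union is {X0, X1, X2, X3, X4, X5, X6, X7, X8, X9, X10, X11}, which is all 12 legs.
No single crew has all 12 legs (the largest, Bravo, has 8), so 2 is optimal.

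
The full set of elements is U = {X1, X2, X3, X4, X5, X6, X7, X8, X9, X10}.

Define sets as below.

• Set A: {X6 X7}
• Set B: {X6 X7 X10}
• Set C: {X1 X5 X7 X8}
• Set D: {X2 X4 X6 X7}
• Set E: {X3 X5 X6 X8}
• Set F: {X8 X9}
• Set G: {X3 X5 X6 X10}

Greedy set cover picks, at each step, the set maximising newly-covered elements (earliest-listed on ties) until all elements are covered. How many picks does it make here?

4

Greedy: pick C (covers 4 new) → pick D (covers 3 new) → pick G (covers 2 new) → pick F (covers 1 new). Total picks: 4.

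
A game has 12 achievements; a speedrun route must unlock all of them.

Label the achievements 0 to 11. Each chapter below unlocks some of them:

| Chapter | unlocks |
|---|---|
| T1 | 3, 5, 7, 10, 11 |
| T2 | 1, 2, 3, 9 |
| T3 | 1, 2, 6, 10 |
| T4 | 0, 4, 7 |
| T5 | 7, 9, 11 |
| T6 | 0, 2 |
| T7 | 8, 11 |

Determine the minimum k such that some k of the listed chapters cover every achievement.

5

T1 and T2 and T3 and T4 and T7 together: T1 ∪ T2 ∪ T3 ∪ T4 ∪ T7 = {0, 1, 2, 3, 4, 5, 6, 7, 8, 9, 10, 11} — every achievement is covered.
No 4 of the 7 chapters cover everything (all 35 combinations miss at least one achievement), so 5 is optimal.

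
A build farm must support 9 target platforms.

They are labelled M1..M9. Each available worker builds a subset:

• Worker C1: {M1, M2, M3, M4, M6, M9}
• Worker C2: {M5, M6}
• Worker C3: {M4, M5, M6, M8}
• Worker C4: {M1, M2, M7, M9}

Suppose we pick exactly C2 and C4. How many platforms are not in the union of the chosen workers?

3

Union of C2, C4 = {M1, M2, M5, M6, M7, M9}.
Not covered: M3, M4, M8 — 3 platforms.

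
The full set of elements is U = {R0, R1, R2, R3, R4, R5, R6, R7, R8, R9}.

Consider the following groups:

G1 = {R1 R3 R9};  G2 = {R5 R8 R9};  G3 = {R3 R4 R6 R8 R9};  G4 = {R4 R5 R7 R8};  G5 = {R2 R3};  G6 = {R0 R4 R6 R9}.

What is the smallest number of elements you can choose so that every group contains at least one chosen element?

3

H = {R2, R5, R9} meets every group (each contains at least one member of H), and |H| = 3.
No choice of 2 elements meets every group, so 3 is the minimum.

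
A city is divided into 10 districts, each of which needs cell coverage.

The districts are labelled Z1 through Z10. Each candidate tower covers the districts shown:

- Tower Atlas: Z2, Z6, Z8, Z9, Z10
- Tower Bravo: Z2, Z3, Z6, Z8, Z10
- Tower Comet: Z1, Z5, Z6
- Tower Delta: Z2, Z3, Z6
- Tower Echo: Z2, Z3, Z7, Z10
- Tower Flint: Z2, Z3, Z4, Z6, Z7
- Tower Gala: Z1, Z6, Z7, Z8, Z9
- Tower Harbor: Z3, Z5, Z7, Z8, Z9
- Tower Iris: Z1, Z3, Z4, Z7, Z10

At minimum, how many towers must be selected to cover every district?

3

Take {Atlas, Comet, Iris}. Their union is {Z1, Z2, Z3, Z4, Z5, Z6, Z7, Z8, Z9, Z10}, which is all 10 districts.
No 2 of the 9 towers cover everything (all 36 combinations miss at least one district), so 3 is optimal.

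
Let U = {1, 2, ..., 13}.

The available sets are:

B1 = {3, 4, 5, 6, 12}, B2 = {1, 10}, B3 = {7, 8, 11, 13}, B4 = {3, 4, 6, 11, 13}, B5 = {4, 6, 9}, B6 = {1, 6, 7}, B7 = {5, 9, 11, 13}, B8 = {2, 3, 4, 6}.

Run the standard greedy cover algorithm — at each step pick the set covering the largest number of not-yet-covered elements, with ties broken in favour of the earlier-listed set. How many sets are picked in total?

5

Greedy: pick B1 (covers 5 new) → pick B3 (covers 4 new) → pick B2 (covers 2 new) → pick B5 (covers 1 new) → pick B8 (covers 1 new). Total picks: 5.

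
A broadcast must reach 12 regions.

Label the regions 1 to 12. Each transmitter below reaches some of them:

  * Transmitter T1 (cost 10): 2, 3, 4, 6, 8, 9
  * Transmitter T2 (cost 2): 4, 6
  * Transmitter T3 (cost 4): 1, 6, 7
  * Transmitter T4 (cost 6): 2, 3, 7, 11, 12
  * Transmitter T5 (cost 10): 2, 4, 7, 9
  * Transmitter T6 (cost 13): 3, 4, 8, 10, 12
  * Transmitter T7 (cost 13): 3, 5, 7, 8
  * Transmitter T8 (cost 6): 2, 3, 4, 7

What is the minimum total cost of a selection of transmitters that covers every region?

46

T3, T4, T5, T6, T7 together cover every region (T3 ∪ T4 ∪ T5 ∪ T6 ∪ T7 = {1, 2, 3, 4, 5, 6, 7, 8, 9, 10, 11, 12}); total cost 4 + 6 + 10 + 13 + 13 = 46.
The greedy pick T2, T4, T3, T1, T6, T7 costs 48; no covering selection beats 46.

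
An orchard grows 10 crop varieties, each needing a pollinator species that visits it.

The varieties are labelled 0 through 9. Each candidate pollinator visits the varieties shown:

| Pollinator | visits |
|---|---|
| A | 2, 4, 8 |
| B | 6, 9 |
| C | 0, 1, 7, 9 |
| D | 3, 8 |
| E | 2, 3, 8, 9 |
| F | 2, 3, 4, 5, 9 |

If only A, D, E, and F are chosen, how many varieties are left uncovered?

4

Union of A, D, E, F = {2, 3, 4, 5, 8, 9}.
Not covered: 0, 1, 6, 7 — 4 varieties.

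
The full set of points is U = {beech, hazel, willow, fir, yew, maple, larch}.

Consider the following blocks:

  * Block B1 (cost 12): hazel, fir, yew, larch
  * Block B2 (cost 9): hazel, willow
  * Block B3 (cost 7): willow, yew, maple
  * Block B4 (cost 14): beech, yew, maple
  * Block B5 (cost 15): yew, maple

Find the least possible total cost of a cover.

B1, B3, B4 together cover every point (B1 ∪ B3 ∪ B4 = {beech, hazel, willow, fir, yew, maple, larch}); total cost 12 + 7 + 14 = 33.
No covering selection has total cost below 33.

33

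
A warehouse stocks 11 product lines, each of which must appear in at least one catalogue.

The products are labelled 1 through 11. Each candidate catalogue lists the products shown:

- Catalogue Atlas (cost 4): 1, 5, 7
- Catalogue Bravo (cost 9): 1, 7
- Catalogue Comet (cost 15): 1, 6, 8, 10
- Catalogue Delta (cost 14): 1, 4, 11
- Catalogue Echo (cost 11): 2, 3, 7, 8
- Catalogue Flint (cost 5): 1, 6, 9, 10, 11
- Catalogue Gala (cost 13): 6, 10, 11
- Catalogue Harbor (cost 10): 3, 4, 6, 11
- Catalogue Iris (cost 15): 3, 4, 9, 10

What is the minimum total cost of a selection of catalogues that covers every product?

30

Atlas, Echo, Flint, Harbor together cover every product (Atlas ∪ Echo ∪ Flint ∪ Harbor = {1, 2, 3, 4, 5, 6, 7, 8, 9, 10, 11}); total cost 4 + 11 + 5 + 10 = 30.
No covering selection has total cost below 30.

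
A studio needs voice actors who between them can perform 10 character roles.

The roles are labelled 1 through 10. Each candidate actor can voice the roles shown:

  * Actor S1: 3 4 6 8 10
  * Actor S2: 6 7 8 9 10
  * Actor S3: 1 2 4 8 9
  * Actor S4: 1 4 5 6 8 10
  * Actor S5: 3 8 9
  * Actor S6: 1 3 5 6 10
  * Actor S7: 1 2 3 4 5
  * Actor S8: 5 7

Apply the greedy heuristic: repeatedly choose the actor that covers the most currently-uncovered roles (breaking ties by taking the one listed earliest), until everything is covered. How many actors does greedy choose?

Greedy: pick S4 (covers 6 new) → pick S2 (covers 2 new) → pick S7 (covers 2 new). Total picks: 3.
(The true minimum cover uses only 2 actors, so greedy is not optimal here.)

3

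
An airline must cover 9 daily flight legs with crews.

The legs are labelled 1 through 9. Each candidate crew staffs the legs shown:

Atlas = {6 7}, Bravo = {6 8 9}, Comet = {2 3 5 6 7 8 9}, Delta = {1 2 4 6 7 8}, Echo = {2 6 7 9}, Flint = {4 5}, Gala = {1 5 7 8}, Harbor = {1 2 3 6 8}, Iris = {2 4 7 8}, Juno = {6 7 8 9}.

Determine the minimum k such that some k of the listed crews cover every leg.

Take {Comet, Delta}. Their union is {1, 2, 3, 4, 5, 6, 7, 8, 9}, which is all 9 legs.
No single crew has all 9 legs (the largest, Comet, has 7), so 2 is optimal.

2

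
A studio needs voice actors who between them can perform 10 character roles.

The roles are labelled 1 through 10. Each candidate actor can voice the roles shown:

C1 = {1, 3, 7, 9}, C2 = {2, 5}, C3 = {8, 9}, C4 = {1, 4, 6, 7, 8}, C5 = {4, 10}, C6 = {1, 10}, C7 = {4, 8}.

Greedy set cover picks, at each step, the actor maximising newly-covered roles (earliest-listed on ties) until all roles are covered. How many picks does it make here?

4

Greedy: pick C4 (covers 5 new) → pick C1 (covers 2 new) → pick C2 (covers 2 new) → pick C5 (covers 1 new). Total picks: 4.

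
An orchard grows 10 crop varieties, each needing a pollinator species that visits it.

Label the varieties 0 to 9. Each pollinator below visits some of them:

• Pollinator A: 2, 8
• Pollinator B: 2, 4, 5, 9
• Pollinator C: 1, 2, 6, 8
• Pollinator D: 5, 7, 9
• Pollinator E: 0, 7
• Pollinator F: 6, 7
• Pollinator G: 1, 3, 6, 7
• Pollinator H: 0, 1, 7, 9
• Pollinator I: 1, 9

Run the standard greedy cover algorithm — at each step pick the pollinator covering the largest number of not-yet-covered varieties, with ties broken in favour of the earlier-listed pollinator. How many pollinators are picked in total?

Greedy: pick B (covers 4 new) → pick G (covers 4 new) → pick A (covers 1 new) → pick E (covers 1 new). Total picks: 4.

4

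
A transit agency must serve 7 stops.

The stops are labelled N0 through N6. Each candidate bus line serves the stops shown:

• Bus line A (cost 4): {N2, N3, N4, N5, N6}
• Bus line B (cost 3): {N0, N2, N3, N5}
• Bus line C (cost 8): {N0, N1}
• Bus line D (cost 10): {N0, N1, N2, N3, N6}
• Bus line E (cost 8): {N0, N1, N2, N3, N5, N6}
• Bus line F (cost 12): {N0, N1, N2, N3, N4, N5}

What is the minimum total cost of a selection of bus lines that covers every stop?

A, C together cover every stop (A ∪ C = {N0, N1, N2, N3, N4, N5, N6}); total cost 4 + 8 = 12.
The greedy pick B, A, C costs 15; no covering selection beats 12.

12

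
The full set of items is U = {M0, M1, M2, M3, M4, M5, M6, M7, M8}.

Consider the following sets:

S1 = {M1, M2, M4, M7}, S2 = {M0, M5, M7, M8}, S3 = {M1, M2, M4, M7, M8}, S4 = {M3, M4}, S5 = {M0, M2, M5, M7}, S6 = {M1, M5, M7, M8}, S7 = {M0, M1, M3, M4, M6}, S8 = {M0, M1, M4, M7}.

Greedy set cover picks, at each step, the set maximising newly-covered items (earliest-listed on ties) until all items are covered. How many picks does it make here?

Greedy: pick S3 (covers 5 new) → pick S7 (covers 3 new) → pick S2 (covers 1 new). Total picks: 3.

3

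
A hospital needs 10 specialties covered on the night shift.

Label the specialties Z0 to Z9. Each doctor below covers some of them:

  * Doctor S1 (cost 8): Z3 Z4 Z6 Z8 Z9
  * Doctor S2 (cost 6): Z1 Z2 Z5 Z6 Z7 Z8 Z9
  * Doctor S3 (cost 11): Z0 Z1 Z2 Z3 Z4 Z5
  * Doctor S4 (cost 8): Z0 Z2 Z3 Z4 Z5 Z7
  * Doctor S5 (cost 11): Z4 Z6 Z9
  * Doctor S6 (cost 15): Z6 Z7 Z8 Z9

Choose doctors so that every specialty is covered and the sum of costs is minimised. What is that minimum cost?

S2, S4 together cover every specialty (S2 ∪ S4 = {Z0, Z1, Z2, Z3, Z4, Z5, Z6, Z7, Z8, Z9}); total cost 6 + 8 = 14.
No covering selection has total cost below 14.

14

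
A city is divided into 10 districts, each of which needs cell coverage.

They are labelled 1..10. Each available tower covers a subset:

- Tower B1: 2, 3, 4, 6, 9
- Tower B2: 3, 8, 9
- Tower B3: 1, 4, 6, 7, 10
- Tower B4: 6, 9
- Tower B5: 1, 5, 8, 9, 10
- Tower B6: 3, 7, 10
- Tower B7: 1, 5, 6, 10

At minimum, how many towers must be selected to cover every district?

3

B1 and B3 and B5 together: B1 ∪ B3 ∪ B5 = {1, 2, 3, 4, 5, 6, 7, 8, 9, 10} — every district is covered.
Only B1 contains 2, so B1 is forced; the remaining 5 districts need at least 2 more towers (each remaining tower adds at most 4) — so at least 3 towers are needed, and 3 is optimal.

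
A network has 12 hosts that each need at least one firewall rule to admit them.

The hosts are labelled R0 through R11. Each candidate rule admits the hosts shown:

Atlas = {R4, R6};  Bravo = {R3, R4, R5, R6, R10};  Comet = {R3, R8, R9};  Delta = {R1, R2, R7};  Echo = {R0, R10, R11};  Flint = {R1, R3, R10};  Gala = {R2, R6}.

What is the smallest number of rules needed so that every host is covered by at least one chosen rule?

4

Bravo and Comet and Delta and Echo together: Bravo ∪ Comet ∪ Delta ∪ Echo = {R0, R1, R2, R3, R4, R5, R6, R7, R8, R9, R10, R11} — every host is covered.
Only Echo contains R0, so Echo is forced; the remaining 9 hosts need at least 3 more rules (each remaining rule adds at most 4) — so at least 4 rules are needed, and 4 is optimal.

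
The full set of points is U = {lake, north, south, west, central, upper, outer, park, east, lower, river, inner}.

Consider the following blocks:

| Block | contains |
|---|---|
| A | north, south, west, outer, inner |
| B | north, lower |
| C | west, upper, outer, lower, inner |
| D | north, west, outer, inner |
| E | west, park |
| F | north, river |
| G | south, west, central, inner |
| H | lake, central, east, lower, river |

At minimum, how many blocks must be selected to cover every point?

A and C and E and H together: A ∪ C ∪ E ∪ H = {lake, north, south, west, central, upper, outer, park, east, lower, river, inner} — every point is covered.
No 3 of the 8 blocks cover everything (all 56 combinations miss at least one point), so 4 is optimal.

4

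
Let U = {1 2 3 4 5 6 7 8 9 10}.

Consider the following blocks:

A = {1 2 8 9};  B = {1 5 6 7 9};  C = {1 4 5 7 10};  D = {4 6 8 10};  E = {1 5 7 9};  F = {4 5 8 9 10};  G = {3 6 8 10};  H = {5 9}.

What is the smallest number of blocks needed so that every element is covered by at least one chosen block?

3

A, C, and G cover everything between them: the union {1, 2, 3, 4, 5, 6, 7, 8, 9, 10} is all of U.
Only A contains 2, so A is forced; the remaining 6 elements need at least 2 more blocks (each remaining block adds at most 4) — so at least 3 blocks are needed, and 3 is optimal.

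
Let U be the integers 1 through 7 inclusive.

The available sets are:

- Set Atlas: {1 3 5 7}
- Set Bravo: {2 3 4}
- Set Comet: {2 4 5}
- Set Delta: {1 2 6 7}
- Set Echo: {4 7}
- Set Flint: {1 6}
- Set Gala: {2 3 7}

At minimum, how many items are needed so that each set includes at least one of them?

3

H = {4, 6, 7} meets every set (each contains at least one member of H), and |H| = 3.
No choice of 2 items meets every set, so 3 is the minimum.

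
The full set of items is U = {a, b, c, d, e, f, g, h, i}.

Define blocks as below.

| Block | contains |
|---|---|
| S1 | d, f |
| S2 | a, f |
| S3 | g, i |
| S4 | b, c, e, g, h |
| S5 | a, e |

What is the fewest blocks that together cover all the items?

Take {S1, S2, S3, S4}. Their union is {a, b, c, d, e, f, g, h, i}, which is all 9 items.
No 3 of the 5 blocks cover everything (all 10 combinations miss at least one item), so 4 is optimal.

4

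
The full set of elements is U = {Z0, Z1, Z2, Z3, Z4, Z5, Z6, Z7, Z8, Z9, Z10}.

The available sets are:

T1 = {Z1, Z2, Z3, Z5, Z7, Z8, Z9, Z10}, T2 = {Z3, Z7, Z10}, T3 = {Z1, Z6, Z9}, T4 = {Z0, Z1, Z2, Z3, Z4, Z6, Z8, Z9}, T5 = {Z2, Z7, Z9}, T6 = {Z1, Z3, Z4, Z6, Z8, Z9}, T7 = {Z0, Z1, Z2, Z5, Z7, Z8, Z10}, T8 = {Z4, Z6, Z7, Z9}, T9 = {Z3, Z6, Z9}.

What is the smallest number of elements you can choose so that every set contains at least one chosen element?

Take H = {Z7, Z9}. Each listed set contains at least one of these, so H is a hitting set of size 2.
The sets T7, T9 are pairwise disjoint, so any hitting set needs a separate element for each — at least 2. Hence 2 is optimal.

2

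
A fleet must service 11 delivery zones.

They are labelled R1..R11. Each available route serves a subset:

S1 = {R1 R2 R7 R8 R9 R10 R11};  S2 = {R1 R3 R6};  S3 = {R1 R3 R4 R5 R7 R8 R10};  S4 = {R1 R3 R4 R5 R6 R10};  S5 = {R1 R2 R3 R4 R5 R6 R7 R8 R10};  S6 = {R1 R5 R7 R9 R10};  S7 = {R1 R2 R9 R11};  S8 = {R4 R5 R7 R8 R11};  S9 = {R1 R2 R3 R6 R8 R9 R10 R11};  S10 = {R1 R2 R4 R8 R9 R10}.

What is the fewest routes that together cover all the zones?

2

S8 and S9 together: S8 ∪ S9 = {R1, R2, R3, R4, R5, R6, R7, R8, R9, R10, R11} — every zone is covered.
No single route has all 11 zones (the largest, S5, has 9), so 2 is optimal.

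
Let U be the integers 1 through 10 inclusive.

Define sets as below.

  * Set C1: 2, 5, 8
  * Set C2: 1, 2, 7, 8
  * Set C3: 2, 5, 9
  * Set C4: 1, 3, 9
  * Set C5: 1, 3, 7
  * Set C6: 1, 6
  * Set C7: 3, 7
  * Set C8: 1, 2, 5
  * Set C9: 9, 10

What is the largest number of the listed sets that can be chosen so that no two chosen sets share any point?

4

C1, C6, C7, C9 are pairwise disjoint (C1={2,5,8}; C6={1,6}; C7={3,7}; C9={9,10}).
Every remaining set overlaps one of these, and no 5 of the listed sets are pairwise disjoint, so 4 is the maximum.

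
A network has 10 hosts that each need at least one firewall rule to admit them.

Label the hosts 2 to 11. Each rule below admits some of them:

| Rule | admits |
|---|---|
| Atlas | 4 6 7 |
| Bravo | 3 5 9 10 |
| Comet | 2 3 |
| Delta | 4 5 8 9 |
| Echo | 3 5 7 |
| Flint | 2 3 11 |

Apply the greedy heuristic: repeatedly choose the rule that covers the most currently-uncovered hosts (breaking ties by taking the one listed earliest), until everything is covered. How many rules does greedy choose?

Greedy: pick Bravo (covers 4 new) → pick Atlas (covers 3 new) → pick Flint (covers 2 new) → pick Delta (covers 1 new). Total picks: 4.

4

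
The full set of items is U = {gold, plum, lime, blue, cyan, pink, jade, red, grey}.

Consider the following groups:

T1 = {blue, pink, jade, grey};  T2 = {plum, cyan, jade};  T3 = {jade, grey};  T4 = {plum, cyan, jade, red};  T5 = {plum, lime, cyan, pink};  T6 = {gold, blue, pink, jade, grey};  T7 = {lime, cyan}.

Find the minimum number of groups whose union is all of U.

3

T4, T5, and T6 cover everything between them: the union {gold, plum, lime, blue, cyan, pink, jade, red, grey} is all of U.
Only T6 contains gold, so T6 is forced; the remaining 4 items need at least 2 more groups (each remaining group adds at most 3) — so at least 3 groups are needed, and 3 is optimal.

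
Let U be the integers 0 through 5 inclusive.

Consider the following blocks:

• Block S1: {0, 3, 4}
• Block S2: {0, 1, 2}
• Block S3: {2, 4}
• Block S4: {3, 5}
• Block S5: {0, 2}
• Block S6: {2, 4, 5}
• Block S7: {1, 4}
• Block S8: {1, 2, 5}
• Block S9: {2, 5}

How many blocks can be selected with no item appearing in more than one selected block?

3

S4, S5, S7 are pairwise disjoint (S4={3,5}; S5={0,2}; S7={1,4}).
Every remaining block overlaps one of these, and no 4 of the listed blocks are pairwise disjoint, so 3 is the maximum.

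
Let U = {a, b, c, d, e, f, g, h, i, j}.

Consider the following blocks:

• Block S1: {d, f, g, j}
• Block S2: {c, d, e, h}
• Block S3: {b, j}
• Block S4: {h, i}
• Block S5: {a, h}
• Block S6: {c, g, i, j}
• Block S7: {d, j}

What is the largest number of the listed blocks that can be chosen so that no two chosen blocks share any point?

2

S5, S7 are pairwise disjoint (S5={a,h}; S7={d,j}).
Every remaining block overlaps one of these, and no 3 of the listed blocks are pairwise disjoint, so 2 is the maximum.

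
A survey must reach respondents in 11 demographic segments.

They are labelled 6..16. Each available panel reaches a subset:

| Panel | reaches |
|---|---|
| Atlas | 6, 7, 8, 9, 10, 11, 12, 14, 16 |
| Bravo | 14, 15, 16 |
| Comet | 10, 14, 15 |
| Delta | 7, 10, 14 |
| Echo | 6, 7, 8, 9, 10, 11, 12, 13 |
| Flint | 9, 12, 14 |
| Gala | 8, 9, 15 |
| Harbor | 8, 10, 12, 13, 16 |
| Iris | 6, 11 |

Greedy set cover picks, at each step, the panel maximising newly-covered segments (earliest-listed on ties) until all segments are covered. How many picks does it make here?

3

Greedy: pick Atlas (covers 9 new) → pick Bravo (covers 1 new) → pick Echo (covers 1 new). Total picks: 3.
(The true minimum cover uses only 2 panels, so greedy is not optimal here.)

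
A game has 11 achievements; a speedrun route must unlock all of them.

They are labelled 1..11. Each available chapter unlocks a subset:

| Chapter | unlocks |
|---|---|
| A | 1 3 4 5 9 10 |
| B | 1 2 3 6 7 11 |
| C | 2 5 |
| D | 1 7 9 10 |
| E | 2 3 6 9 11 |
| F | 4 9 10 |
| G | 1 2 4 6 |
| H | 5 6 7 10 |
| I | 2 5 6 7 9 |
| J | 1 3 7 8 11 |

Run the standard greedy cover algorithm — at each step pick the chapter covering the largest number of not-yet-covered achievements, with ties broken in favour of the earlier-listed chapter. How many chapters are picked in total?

Greedy: pick A (covers 6 new) → pick B (covers 4 new) → pick J (covers 1 new). Total picks: 3.

3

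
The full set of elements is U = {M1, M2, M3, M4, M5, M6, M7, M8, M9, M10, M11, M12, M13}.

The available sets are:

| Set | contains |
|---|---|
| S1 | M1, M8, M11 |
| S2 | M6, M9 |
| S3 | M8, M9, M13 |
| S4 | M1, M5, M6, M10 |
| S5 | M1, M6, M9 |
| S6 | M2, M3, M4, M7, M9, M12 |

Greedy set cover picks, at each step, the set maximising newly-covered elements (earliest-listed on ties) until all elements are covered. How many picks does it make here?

4

Greedy: pick S6 (covers 6 new) → pick S4 (covers 4 new) → pick S1 (covers 2 new) → pick S3 (covers 1 new). Total picks: 4.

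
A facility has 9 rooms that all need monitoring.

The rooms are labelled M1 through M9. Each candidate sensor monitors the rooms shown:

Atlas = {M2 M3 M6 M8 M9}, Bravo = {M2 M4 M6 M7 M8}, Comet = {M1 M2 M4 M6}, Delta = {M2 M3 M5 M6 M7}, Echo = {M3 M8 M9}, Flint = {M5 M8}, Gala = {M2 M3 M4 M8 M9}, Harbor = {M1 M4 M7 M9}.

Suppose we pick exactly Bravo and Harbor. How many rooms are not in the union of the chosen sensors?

2

Union of Bravo, Harbor = {M1, M2, M4, M6, M7, M8, M9}.
Not covered: M3, M5 — 2 rooms.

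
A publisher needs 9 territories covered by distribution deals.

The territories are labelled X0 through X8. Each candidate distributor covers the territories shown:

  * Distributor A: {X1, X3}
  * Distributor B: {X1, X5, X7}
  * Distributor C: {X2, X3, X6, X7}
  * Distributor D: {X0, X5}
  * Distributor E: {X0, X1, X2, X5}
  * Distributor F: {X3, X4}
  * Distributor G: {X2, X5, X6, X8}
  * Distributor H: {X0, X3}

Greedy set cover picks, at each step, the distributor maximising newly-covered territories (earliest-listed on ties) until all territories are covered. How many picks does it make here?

4

Greedy: pick C (covers 4 new) → pick E (covers 3 new) → pick F (covers 1 new) → pick G (covers 1 new). Total picks: 4.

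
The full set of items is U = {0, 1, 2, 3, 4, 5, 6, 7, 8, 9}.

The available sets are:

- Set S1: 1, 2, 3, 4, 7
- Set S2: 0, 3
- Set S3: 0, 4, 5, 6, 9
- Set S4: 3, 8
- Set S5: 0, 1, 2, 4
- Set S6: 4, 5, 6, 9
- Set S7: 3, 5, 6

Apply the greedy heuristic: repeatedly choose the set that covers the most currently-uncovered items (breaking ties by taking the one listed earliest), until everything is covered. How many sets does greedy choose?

Greedy: pick S1 (covers 5 new) → pick S3 (covers 4 new) → pick S4 (covers 1 new). Total picks: 3.

3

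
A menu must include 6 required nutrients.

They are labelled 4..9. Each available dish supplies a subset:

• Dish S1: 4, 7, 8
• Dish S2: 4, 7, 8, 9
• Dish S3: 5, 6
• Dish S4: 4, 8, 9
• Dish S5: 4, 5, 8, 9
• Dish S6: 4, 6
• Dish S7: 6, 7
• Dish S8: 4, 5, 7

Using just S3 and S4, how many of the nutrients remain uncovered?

1

Union of S3, S4 = {4, 5, 6, 8, 9}.
Not covered: 7 — 1 nutrient.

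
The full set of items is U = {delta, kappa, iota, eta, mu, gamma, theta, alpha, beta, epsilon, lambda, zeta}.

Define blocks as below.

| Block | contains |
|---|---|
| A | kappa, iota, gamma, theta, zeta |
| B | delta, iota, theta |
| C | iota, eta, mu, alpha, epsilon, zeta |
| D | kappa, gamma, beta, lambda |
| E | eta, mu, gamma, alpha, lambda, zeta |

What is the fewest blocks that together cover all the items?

3

B and C and D together: B ∪ C ∪ D = {delta, kappa, iota, eta, mu, gamma, theta, alpha, beta, epsilon, lambda, zeta} — every item is covered.
Only B contains delta, so B is forced; the remaining 9 items need at least 2 more blocks (each remaining block adds at most 6) — so at least 3 blocks are needed, and 3 is optimal.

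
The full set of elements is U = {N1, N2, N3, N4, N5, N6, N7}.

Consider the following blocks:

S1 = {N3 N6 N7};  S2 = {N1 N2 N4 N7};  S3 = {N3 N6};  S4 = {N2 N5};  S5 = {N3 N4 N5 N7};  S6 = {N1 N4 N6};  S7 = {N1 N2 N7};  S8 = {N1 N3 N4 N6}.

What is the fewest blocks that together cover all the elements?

3

S4, S5, and S8 cover everything between them: the union {N1, N2, N3, N4, N5, N6, N7} is all of U.
No 2 of the 8 blocks cover everything (all 28 combinations miss at least one element), so 3 is optimal.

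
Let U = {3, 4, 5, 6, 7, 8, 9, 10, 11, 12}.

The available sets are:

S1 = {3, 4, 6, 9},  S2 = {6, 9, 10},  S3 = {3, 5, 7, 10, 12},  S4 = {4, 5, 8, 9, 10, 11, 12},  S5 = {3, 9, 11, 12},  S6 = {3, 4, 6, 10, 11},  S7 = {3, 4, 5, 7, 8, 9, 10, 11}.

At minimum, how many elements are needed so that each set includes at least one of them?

2

The 2 elements {3, 9} hit every set.
No single element lies in every set, so at least 2 are needed and 2 is optimal.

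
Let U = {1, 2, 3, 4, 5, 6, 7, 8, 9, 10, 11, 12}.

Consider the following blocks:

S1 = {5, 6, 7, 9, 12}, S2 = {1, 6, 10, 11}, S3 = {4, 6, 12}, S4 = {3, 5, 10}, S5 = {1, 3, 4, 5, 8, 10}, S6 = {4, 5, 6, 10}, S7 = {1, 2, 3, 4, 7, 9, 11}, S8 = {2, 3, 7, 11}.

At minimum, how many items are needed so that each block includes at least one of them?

2

The 2 items {3, 6} hit every block.
The blocks S3, S4 are pairwise disjoint, so any hitting set needs a separate item for each — at least 2. Hence 2 is optimal.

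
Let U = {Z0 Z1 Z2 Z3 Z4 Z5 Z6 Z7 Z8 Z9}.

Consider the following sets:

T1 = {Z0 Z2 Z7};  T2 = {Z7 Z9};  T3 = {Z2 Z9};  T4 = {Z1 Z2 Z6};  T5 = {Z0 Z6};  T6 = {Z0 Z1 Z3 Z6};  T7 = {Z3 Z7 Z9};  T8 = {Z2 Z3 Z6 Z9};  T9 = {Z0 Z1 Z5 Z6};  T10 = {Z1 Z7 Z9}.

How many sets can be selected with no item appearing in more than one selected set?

2

T2, T4 are pairwise disjoint (T2={Z7,Z9}; T4={Z1,Z2,Z6}).
Every remaining set overlaps one of these, and no 3 of the listed sets are pairwise disjoint, so 2 is the maximum.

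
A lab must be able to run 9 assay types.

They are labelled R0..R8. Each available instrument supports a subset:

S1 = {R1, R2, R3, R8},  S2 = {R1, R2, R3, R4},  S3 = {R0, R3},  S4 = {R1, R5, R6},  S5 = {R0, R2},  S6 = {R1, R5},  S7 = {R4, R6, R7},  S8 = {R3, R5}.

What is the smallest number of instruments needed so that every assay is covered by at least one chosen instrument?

4

S1 and S3 and S4 and S7 together: S1 ∪ S3 ∪ S4 ∪ S7 = {R0, R1, R2, R3, R4, R5, R6, R7, R8} — every assay is covered.
No 3 of the 8 instruments cover everything (all 56 combinations miss at least one assay), so 4 is optimal.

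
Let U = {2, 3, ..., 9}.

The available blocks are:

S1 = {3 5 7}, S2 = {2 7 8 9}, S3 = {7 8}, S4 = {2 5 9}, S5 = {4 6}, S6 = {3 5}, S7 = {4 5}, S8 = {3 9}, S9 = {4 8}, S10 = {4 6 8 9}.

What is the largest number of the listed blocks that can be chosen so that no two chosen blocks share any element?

3

S3, S7, S8 are pairwise disjoint (S3={7,8}; S7={4,5}; S8={3,9}).
Every remaining block overlaps one of these, and no 4 of the listed blocks are pairwise disjoint, so 3 is the maximum.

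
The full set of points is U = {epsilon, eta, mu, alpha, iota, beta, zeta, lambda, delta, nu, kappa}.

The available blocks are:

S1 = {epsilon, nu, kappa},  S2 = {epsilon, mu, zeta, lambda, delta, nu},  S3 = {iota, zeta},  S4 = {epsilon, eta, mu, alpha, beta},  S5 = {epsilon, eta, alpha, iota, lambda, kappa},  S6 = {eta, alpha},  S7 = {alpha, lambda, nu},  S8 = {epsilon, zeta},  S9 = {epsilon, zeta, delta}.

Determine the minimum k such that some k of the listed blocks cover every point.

3

S2 and S4 and S5 together: S2 ∪ S4 ∪ S5 = {epsilon, eta, mu, alpha, iota, beta, zeta, lambda, delta, nu, kappa} — every point is covered.
Only S4 contains beta, so S4 is forced; the remaining 6 points need at least 2 more blocks (each remaining block adds at most 4) — so at least 3 blocks are needed, and 3 is optimal.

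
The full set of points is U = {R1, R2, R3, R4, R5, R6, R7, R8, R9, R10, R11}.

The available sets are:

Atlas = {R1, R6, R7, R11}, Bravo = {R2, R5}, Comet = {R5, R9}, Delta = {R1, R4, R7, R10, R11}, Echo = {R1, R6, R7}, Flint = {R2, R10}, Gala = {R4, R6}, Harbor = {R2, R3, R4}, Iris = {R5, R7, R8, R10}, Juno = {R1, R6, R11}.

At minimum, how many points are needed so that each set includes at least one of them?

Take H = {R2, R5, R6, R11}. Each listed set contains at least one of these, so H is a hitting set of size 4.
No choice of 3 points meets every set, so 4 is the minimum.

4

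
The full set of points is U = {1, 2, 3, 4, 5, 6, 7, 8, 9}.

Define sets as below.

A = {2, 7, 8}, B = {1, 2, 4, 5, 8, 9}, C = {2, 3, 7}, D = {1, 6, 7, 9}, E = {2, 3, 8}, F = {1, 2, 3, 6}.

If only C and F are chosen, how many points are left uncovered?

Union of C, F = {1, 2, 3, 6, 7}.
Not covered: 4, 5, 8, 9 — 4 points.

4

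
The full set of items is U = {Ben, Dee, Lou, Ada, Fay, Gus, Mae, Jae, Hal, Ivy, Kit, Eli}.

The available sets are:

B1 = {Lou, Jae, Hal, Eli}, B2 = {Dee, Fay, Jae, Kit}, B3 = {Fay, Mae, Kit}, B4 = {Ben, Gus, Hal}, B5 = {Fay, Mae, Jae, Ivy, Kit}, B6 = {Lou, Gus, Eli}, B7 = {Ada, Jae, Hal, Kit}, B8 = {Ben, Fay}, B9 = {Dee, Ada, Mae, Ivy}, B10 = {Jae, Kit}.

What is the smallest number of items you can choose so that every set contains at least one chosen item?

4

The 4 items {Ben, Lou, Ada, Kit} hit every set.
The sets B6, B8, B9, B10 are pairwise disjoint, so any hitting set needs a separate item for each — at least 4. Hence 4 is optimal.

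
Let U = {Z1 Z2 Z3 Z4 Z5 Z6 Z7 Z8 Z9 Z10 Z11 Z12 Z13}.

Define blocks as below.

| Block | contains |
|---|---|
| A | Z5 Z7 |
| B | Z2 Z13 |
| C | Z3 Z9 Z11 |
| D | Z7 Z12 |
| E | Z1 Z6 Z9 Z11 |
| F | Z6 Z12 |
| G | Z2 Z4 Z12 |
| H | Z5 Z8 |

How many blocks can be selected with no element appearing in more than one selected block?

4

B, D, E, H are pairwise disjoint (B={Z2,Z13}; D={Z7,Z12}; E={Z1,Z6,Z9,Z11}; H={Z5,Z8}).
Every remaining block overlaps one of these, and no 5 of the listed blocks are pairwise disjoint, so 4 is the maximum.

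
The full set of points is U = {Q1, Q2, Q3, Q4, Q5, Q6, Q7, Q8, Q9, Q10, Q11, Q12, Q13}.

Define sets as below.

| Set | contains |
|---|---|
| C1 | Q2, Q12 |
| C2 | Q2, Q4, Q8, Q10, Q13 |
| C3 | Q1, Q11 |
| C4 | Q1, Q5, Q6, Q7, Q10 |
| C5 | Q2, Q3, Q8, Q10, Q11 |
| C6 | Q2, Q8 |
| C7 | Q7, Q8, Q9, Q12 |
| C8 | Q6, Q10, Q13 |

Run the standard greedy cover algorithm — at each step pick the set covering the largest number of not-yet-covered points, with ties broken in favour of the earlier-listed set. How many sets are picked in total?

4

Greedy: pick C2 (covers 5 new) → pick C4 (covers 4 new) → pick C5 (covers 2 new) → pick C7 (covers 2 new). Total picks: 4.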